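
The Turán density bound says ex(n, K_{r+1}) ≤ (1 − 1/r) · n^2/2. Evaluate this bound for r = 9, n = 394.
Turán density bound = (8/9) · 394^2/2 = 620944/9 ≈ 68993.7778

Turán's theorem: ex(n, K_{r+1}) is achieved by the complete r-partite Turán graph T(n, r) with parts as balanced as possible, and is at most (1 − 1/r) · n^2/2. For r = 9, n = 394: the density bound is (8/9) · 155236/2 = 620944/9 ≈ 68993.7778. The integer-valued extremum is e(T(394, 9)) = 68993, which is strictly less than the density bound 620944/9 since 9 ∤ 394 (the parts of T(394, 9) cannot all be equal).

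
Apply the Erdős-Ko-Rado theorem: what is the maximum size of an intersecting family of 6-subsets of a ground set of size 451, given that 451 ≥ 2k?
max |F| = C(450, 5) = 150382743840

The Erdős-Ko-Rado theorem states: for n ≥ 2k, an intersecting family of k-subsets of an n-element set has size at most C(n − 1, k − 1), with equality for 'star' families {A ⊆ [n] : |A| = k, i ∈ A} (fix an element i). For n = 451, k = 6: C(450, 5) = 150382743840.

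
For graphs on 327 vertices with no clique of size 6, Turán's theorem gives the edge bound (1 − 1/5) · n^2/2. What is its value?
Turán density bound = (4/5) · 327^2/2 = 213858/5 ≈ 42771.6

Turán's theorem: ex(n, K_{r+1}) is achieved by the complete r-partite Turán graph T(n, r) with parts as balanced as possible, and is at most (1 − 1/r) · n^2/2. For r = 5, n = 327: the density bound is (4/5) · 106929/2 = 213858/5 ≈ 42771.6. The integer-valued extremum is e(T(327, 5)) = 42771, which is strictly less than the density bound 213858/5 since 5 ∤ 327 (the parts of T(327, 5) cannot all be equal).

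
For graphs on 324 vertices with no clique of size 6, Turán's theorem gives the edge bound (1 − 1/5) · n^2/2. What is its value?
Turán density bound = (4/5) · 324^2/2 = 209952/5 ≈ 41990.4

Turán's theorem: ex(n, K_{r+1}) is achieved by the complete r-partite Turán graph T(n, r) with parts as balanced as possible, and is at most (1 − 1/r) · n^2/2. For r = 5, n = 324: the density bound is (4/5) · 104976/2 = 209952/5 ≈ 41990.4. The integer-valued extremum is e(T(324, 5)) = 41990, which is strictly less than the density bound 209952/5 since 5 ∤ 324 (the parts of T(324, 5) cannot all be equal).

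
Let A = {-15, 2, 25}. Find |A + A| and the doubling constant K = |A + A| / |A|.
K = |A + A| / |A| = 6/3 = 2

Enumerate A + A = {a + b : a, b ∈ A}. With |A| = 3, there are |A|^2 = 9 ordered sum pairs; collecting distinct values, A + A = {-30, -13, 4, 10, 27, 50}, so |A + A| = 6. Thus K = 6/3 = 2. For comparison, the minimum possible |A + A| over all 3-element sets is 2·3 − 1 = 5 (so min K = 5/3), attained only by arithmetic progressions.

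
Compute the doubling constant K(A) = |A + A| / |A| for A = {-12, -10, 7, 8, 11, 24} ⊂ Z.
K = |A + A| / |A| = 20/6 = 10/3

Enumerate A + A = {a + b : a, b ∈ A}. With |A| = 6, there are |A|^2 = 36 ordered sum pairs; collecting distinct values, A + A = {-24, -22, -20, -5, -4, -3, -2, -1, 1, 12, 14, 15, 16, 18, 19, 22, 31, 32, 35, 48}, so |A + A| = 20. Thus K = 20/6 = 10/3. For comparison, the minimum possible |A + A| over all 6-element sets is 2·6 − 1 = 11 (so min K = 11/6), attained only by arithmetic progressions.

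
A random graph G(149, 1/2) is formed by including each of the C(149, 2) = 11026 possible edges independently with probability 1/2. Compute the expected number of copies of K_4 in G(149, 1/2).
E[# K_4] = C(149, 4) · (1/2)^C(4, 2) = 19720001 / 2^6 = 308125.015625

For each 4-subset S of vertices (there are C(149, 4) = 19720001 such S), let X_S = 1 if S induces a K_4 (all C(4, 2) = 6 edges present). Then P(X_S = 1) = (1/2)^6 = 1/64. By linearity of expectation, E[# K_4] = C(149, 4) · (1/2)^6 = 19720001 / 64 = 308125.015625.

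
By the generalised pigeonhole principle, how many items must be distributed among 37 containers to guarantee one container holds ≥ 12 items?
n = (12 − 1)·37 + 1 = 408

By the generalised pigeonhole principle, to guarantee some box contains ≥ r objects we need more than (r − 1) · k objects total. Threshold: n = (r − 1) · k + 1. With r = 12 and k = 37: n = 11 · 37 + 1 = 407 + 1 = 408. For n = 407 = 11 · 37, we can put exactly 11 objects in every box, avoiding 12 in any single one — so 408 is tight.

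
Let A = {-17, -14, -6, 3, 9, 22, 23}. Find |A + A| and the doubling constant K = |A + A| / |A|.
K = |A + A| / |A| = 27/7

Enumerate A + A = {a + b : a, b ∈ A}. With |A| = 7, there are |A|^2 = 49 ordered sum pairs; collecting distinct values, A + A = {-34, -31, -28, -23, -20, -14, -12, -11, -8, -5, -3, 3, 5, 6, 8, 9, 12, 16, 17, 18, 25, 26, 31, 32, 44, 45, 46}, so |A + A| = 27. Thus K = 27/7. For comparison, the minimum possible |A + A| over all 7-element sets is 2·7 − 1 = 13 (so min K = 13/7), attained only by arithmetic progressions.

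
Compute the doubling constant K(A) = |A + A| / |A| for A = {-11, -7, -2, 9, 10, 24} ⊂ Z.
K = |A + A| / |A| = 21/6 = 7/2

Enumerate A + A = {a + b : a, b ∈ A}. With |A| = 6, there are |A|^2 = 36 ordered sum pairs; collecting distinct values, A + A = {-22, -18, -14, -13, -9, -4, -2, -1, 2, 3, 7, 8, 13, 17, 18, 19, 20, 22, 33, 34, 48}, so |A + A| = 21. Thus K = 21/6 = 7/2. For comparison, the minimum possible |A + A| over all 6-element sets is 2·6 − 1 = 11 (so min K = 11/6), attained only by arithmetic progressions.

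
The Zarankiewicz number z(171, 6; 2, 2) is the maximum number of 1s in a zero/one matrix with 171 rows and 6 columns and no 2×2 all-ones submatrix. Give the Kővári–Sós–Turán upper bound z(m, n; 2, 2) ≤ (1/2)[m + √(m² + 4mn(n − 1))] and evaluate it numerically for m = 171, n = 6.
z(171, 6; 2, 2) ≤ (1/2)[171 + √(171² + 4·171·6·5)] = (1/2)[171 + √49761] = 197.0359

Kővári–Sós–Turán: let r_1, ..., r_171 be the row sums and z = Σ r_i the total number of 1s. Each pair of columns can share at most one row with both entries 1 (else a 2×2 all-ones block appears), so Σ_i C(r_i, 2) ≤ C(6, 2) = 15. By convexity Σ_i C(r_i, 2) ≥ 171·C(z/171, 2) = z(z − 171)/(2·171), giving z² − 171z − 171·6·5 ≤ 0 and hence z ≤ (1/2)[171 + √(29241 + 4·5130)] = (1/2)[171 + √49761] ≈ (1/2)(171 + 223.0717) = 197.0359.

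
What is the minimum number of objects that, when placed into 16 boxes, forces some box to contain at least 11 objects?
n = (11 − 1)·16 + 1 = 161

By the generalised pigeonhole principle, to guarantee some box contains ≥ r objects we need more than (r − 1) · k objects total. Threshold: n = (r − 1) · k + 1. With r = 11 and k = 16: n = 10 · 16 + 1 = 160 + 1 = 161. For n = 160 = 10 · 16, we can put exactly 10 objects in every box, avoiding 11 in any single one — so 161 is tight.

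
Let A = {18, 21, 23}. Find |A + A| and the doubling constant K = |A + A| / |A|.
K = |A + A| / |A| = 6/3 = 2

Enumerate A + A = {a + b : a, b ∈ A}. With |A| = 3, there are |A|^2 = 9 ordered sum pairs; collecting distinct values, A + A = {36, 39, 41, 42, 44, 46}, so |A + A| = 6. Thus K = 6/3 = 2. For comparison, the minimum possible |A + A| over all 3-element sets is 2·3 − 1 = 5 (so min K = 5/3), attained only by arithmetic progressions.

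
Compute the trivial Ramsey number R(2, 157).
R(2, 157) = 157

R(2, k) = k for all k ≥ 2: in a 2-colouring of K_k, either some edge is red (a red K_2) or all edges are blue (a blue K_k). And K_{156} coloured all-blue has no blue K_157, so R(2, 157) > 156. Hence R(2, 157) = 157.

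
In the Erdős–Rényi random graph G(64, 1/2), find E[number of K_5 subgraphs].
E[# K_5] = C(64, 5) · (1/2)^C(5, 2) = 7624512 / 2^10 = 119133/16 = 7445.8125

For each 5-subset S of vertices (there are C(64, 5) = 7624512 such S), let X_S = 1 if S induces a K_5 (all C(5, 2) = 10 edges present). Then P(X_S = 1) = (1/2)^10 = 1/1024. By linearity of expectation, E[# K_5] = C(64, 5) · (1/2)^10 = 7624512 / 1024 = 119133/16 = 7445.8125.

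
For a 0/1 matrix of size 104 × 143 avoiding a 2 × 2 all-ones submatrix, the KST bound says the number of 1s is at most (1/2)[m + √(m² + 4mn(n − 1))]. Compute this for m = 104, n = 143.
z(104, 143; 2, 2) ≤ (1/2)[104 + √(104² + 4·104·143·142)] = (1/2)[104 + √8458112] = 1506.1417

Kővári–Sós–Turán: let r_1, ..., r_104 be the row sums and z = Σ r_i the total number of 1s. Each pair of columns can share at most one row with both entries 1 (else a 2×2 all-ones block appears), so Σ_i C(r_i, 2) ≤ C(143, 2) = 10153. By convexity Σ_i C(r_i, 2) ≥ 104·C(z/104, 2) = z(z − 104)/(2·104), giving z² − 104z − 104·143·142 ≤ 0 and hence z ≤ (1/2)[104 + √(10816 + 4·2111824)] = (1/2)[104 + √8458112] ≈ (1/2)(104 + 2908.2833) = 1506.1417.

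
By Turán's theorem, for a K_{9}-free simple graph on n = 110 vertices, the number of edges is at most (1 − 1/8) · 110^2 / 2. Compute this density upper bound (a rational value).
Turán density bound = (7/8) · 110^2/2 = 21175/4 ≈ 5293.75

Turán's theorem: ex(n, K_{r+1}) is achieved by the complete r-partite Turán graph T(n, r) with parts as balanced as possible, and is at most (1 − 1/r) · n^2/2. For r = 8, n = 110: the density bound is (7/8) · 12100/2 = 21175/4 ≈ 5293.75. The integer-valued extremum is e(T(110, 8)) = 5293, which is strictly less than the density bound 21175/4 since 8 ∤ 110 (the parts of T(110, 8) cannot all be equal).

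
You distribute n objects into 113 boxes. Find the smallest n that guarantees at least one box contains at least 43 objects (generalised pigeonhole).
n = (43 − 1)·113 + 1 = 4747

By the generalised pigeonhole principle, to guarantee some box contains ≥ r objects we need more than (r − 1) · k objects total. Threshold: n = (r − 1) · k + 1. With r = 43 and k = 113: n = 42 · 113 + 1 = 4746 + 1 = 4747. For n = 4746 = 42 · 113, we can put exactly 42 objects in every box, avoiding 43 in any single one — so 4747 is tight.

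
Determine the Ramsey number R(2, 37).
R(2, 37) = 37

R(2, k) = k for all k ≥ 2: in a 2-colouring of K_k, either some edge is red (a red K_2) or all edges are blue (a blue K_k). And K_{36} coloured all-blue has no blue K_37, so R(2, 37) > 36. Hence R(2, 37) = 37.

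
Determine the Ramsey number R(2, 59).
R(2, 59) = 59

R(2, k) = k for all k ≥ 2: in a 2-colouring of K_k, either some edge is red (a red K_2) or all edges are blue (a blue K_k). And K_{58} coloured all-blue has no blue K_59, so R(2, 59) > 58. Hence R(2, 59) = 59.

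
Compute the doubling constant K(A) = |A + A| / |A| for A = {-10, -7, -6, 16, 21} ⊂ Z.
K = |A + A| / |A| = 15/5 = 3

Enumerate A + A = {a + b : a, b ∈ A}. With |A| = 5, there are |A|^2 = 25 ordered sum pairs; collecting distinct values, A + A = {-20, -17, -16, -14, -13, -12, 6, 9, 10, 11, 14, 15, 32, 37, 42}, so |A + A| = 15. Thus K = 15/5 = 3. For comparison, the minimum possible |A + A| over all 5-element sets is 2·5 − 1 = 9 (so min K = 9/5), attained only by arithmetic progressions.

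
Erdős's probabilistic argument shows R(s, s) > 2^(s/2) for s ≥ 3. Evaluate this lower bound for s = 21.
2^(21/2) = 1448.1547; so R(21, 21) > 1448.1547

Colour each edge of K_n uniformly at random with red/blue. The expected number of monochromatic K_21 is C(n, 21) · 2 · 2^(−C(21,2)). If C(n, 21) · 2^(1 − C(21,2)) < 1, then with positive probability no monochromatic K_21 exists, so R(21, 21) > n. The standard estimate C(n, 21) ≤ n^21/21! shows this inequality holds whenever n ≤ 2^(21/2) (since 21! · 2^(C(21,2) − 1) > 2^(21^2/2) ≥ n^21). Hence R(21, 21) > 2^(21/2) = 1448.1547.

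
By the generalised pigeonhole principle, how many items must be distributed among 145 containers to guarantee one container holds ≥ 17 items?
n = (17 − 1)·145 + 1 = 2321

By the generalised pigeonhole principle, to guarantee some box contains ≥ r objects we need more than (r − 1) · k objects total. Threshold: n = (r − 1) · k + 1. With r = 17 and k = 145: n = 16 · 145 + 1 = 2320 + 1 = 2321. For n = 2320 = 16 · 145, we can put exactly 16 objects in every box, avoiding 17 in any single one — so 2321 is tight.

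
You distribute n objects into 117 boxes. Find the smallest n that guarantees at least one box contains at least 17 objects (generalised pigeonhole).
n = (17 − 1)·117 + 1 = 1873

By the generalised pigeonhole principle, to guarantee some box contains ≥ r objects we need more than (r − 1) · k objects total. Threshold: n = (r − 1) · k + 1. With r = 17 and k = 117: n = 16 · 117 + 1 = 1872 + 1 = 1873. For n = 1872 = 16 · 117, we can put exactly 16 objects in every box, avoiding 17 in any single one — so 1873 is tight.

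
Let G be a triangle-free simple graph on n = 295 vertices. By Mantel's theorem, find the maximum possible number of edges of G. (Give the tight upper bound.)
ex(295, K_3) = ⌊295^2/4⌋ = 21756

Mantel (1907): a triangle-free graph on n vertices has at most ⌊n^2/4⌋ edges, with equality for the complete bipartite graph K_{⌊n/2⌋, ⌈n/2⌉}. For n = 295: ⌊295^2/4⌋ = ⌊87025/4⌋ = 21756. The extremal graph is K_{147, 148}, which has 147·148 = 21756 edges.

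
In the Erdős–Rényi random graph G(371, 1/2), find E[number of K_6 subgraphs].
E[# K_6] = C(371, 6) · (1/2)^C(6, 2) = 3477478645284 / 2^15 = 869369661321/8192 ≈ 106124226.235474

For each 6-subset S of vertices (there are C(371, 6) = 3477478645284 such S), let X_S = 1 if S induces a K_6 (all C(6, 2) = 15 edges present). Then P(X_S = 1) = (1/2)^15 = 1/32768. By linearity of expectation, E[# K_6] = C(371, 6) · (1/2)^15 = 3477478645284 / 32768 = 869369661321/8192 ≈ 106124226.235474.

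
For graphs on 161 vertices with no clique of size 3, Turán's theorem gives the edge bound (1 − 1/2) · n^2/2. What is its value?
Turán density bound = (1/2) · 161^2/2 = 25921/4 ≈ 6480.25

Turán's theorem: ex(n, K_{r+1}) is achieved by the complete r-partite Turán graph T(n, r) with parts as balanced as possible, and is at most (1 − 1/r) · n^2/2. For r = 2, n = 161: the density bound is (1/2) · 25921/2 = 25921/4 ≈ 6480.25. The integer-valued extremum is e(T(161, 2)) = 6480, which is strictly less than the density bound 25921/4 since 2 ∤ 161 (the parts of T(161, 2) cannot all be equal).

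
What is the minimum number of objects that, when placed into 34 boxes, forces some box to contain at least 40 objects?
n = (40 − 1)·34 + 1 = 1327

By the generalised pigeonhole principle, to guarantee some box contains ≥ r objects we need more than (r − 1) · k objects total. Threshold: n = (r − 1) · k + 1. With r = 40 and k = 34: n = 39 · 34 + 1 = 1326 + 1 = 1327. For n = 1326 = 39 · 34, we can put exactly 39 objects in every box, avoiding 40 in any single one — so 1327 is tight.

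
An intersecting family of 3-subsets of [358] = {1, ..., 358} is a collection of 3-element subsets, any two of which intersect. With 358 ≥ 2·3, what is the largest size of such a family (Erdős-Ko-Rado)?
max |F| = C(357, 2) = 63546

The Erdős-Ko-Rado theorem states: for n ≥ 2k, an intersecting family of k-subsets of an n-element set has size at most C(n − 1, k − 1), with equality for 'star' families {A ⊆ [n] : |A| = k, i ∈ A} (fix an element i). For n = 358, k = 3: C(357, 2) = 63546.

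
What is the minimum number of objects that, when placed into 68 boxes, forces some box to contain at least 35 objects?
n = (35 − 1)·68 + 1 = 2313

By the generalised pigeonhole principle, to guarantee some box contains ≥ r objects we need more than (r − 1) · k objects total. Threshold: n = (r − 1) · k + 1. With r = 35 and k = 68: n = 34 · 68 + 1 = 2312 + 1 = 2313. For n = 2312 = 34 · 68, we can put exactly 34 objects in every box, avoiding 35 in any single one — so 2313 is tight.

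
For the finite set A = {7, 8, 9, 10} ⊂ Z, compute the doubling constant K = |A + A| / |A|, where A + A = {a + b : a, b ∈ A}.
K = |A + A| / |A| = 7/4

Enumerate A + A = {a + b : a, b ∈ A}. With |A| = 4, there are |A|^2 = 16 ordered sum pairs; collecting distinct values, A + A = {14, 15, 16, 17, 18, 19, 20}, so |A + A| = 7. Thus K = 7/4. Here |A + A| = 2|A| − 1 = 7, the minimum possible — so K = 7/4 is minimal, which holds iff A is an arithmetic progression.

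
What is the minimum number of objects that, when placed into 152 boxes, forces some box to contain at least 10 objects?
n = (10 − 1)·152 + 1 = 1369

By the generalised pigeonhole principle, to guarantee some box contains ≥ r objects we need more than (r − 1) · k objects total. Threshold: n = (r − 1) · k + 1. With r = 10 and k = 152: n = 9 · 152 + 1 = 1368 + 1 = 1369. For n = 1368 = 9 · 152, we can put exactly 9 objects in every box, avoiding 10 in any single one — so 1369 is tight.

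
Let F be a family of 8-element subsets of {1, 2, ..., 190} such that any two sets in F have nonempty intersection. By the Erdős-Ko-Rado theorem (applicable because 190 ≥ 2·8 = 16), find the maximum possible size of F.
max |F| = C(189, 7) = 1527510868092

The Erdős-Ko-Rado theorem states: for n ≥ 2k, an intersecting family of k-subsets of an n-element set has size at most C(n − 1, k − 1), with equality for 'star' families {A ⊆ [n] : |A| = k, i ∈ A} (fix an element i). For n = 190, k = 8: C(189, 7) = 1527510868092.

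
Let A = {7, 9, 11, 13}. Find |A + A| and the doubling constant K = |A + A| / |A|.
K = |A + A| / |A| = 7/4

Enumerate A + A = {a + b : a, b ∈ A}. With |A| = 4, there are |A|^2 = 16 ordered sum pairs; collecting distinct values, A + A = {14, 16, 18, 20, 22, 24, 26}, so |A + A| = 7. Thus K = 7/4. Here |A + A| = 2|A| − 1 = 7, the minimum possible — so K = 7/4 is minimal, which holds iff A is an arithmetic progression.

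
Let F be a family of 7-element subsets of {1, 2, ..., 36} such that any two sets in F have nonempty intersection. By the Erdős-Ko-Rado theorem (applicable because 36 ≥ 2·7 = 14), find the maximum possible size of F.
max |F| = C(35, 6) = 1623160

Erdős-Ko-Rado (1961): when n ≥ 2k, max |F| = C(n−1, k−1). The bound is attained by the star {A : i ∈ A} for any fixed i ∈ [n]. Here C(36−1, 7−1) = C(35, 6) = 1623160.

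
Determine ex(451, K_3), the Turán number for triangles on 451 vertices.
ex(451, K_3) = ⌊451^2/4⌋ = 50850

Mantel (1907): a triangle-free graph on n vertices has at most ⌊n^2/4⌋ edges, with equality for the complete bipartite graph K_{⌊n/2⌋, ⌈n/2⌉}. For n = 451: ⌊451^2/4⌋ = ⌊203401/4⌋ = 50850. The extremal graph is K_{225, 226}, which has 225·226 = 50850 edges.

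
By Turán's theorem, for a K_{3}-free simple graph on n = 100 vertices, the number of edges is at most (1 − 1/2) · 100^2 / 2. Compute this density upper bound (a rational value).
Turán density bound = (1/2) · 100^2/2 = 2500

Turán's theorem: ex(n, K_{r+1}) is achieved by the complete r-partite Turán graph T(n, r) with parts as balanced as possible, and is at most (1 − 1/r) · n^2/2. For r = 2, n = 100: the density bound is (1/2) · 10000/2 = 2500. Since 2 ∣ 100, the Turán graph T(100, 2) has parts of equal size 50, and its edge count e(T(100, 2)) = 2500 attains the density bound exactly.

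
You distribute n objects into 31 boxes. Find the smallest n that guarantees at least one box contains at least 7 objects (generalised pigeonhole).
n = (7 − 1)·31 + 1 = 187

By the generalised pigeonhole principle, to guarantee some box contains ≥ r objects we need more than (r − 1) · k objects total. Threshold: n = (r − 1) · k + 1. With r = 7 and k = 31: n = 6 · 31 + 1 = 186 + 1 = 187. For n = 186 = 6 · 31, we can put exactly 6 objects in every box, avoiding 7 in any single one — so 187 is tight.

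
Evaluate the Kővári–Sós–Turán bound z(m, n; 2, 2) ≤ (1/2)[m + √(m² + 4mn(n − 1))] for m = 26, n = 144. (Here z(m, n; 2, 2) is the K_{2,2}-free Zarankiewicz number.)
z(26, 144; 2, 2) ≤ (1/2)[26 + √(26² + 4·26·144·143)] = (1/2)[26 + √2142244] = 744.8203

Kővári–Sós–Turán: let r_1, ..., r_26 be the row sums and z = Σ r_i the total number of 1s. Each pair of columns can share at most one row with both entries 1 (else a 2×2 all-ones block appears), so Σ_i C(r_i, 2) ≤ C(144, 2) = 10296. By convexity Σ_i C(r_i, 2) ≥ 26·C(z/26, 2) = z(z − 26)/(2·26), giving z² − 26z − 26·144·143 ≤ 0 and hence z ≤ (1/2)[26 + √(676 + 4·535392)] = (1/2)[26 + √2142244] ≈ (1/2)(26 + 1463.6407) = 744.8203.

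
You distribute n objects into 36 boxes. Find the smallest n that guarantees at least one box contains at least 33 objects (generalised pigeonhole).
n = (33 − 1)·36 + 1 = 1153

By the generalised pigeonhole principle, to guarantee some box contains ≥ r objects we need more than (r − 1) · k objects total. Threshold: n = (r − 1) · k + 1. With r = 33 and k = 36: n = 32 · 36 + 1 = 1152 + 1 = 1153. For n = 1152 = 32 · 36, we can put exactly 32 objects in every box, avoiding 33 in any single one — so 1153 is tight.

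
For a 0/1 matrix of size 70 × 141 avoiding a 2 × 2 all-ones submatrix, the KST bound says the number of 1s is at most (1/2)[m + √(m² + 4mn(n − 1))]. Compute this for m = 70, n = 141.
z(70, 141; 2, 2) ≤ (1/2)[70 + √(70² + 4·70·141·140)] = (1/2)[70 + √5532100] = 1211.0208

Kővári–Sós–Turán: let r_1, ..., r_70 be the row sums and z = Σ r_i the total number of 1s. Each pair of columns can share at most one row with both entries 1 (else a 2×2 all-ones block appears), so Σ_i C(r_i, 2) ≤ C(141, 2) = 9870. By convexity Σ_i C(r_i, 2) ≥ 70·C(z/70, 2) = z(z − 70)/(2·70), giving z² − 70z − 70·141·140 ≤ 0 and hence z ≤ (1/2)[70 + √(4900 + 4·1381800)] = (1/2)[70 + √5532100] ≈ (1/2)(70 + 2352.0417) = 1211.0208.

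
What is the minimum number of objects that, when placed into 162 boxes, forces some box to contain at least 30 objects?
n = (30 − 1)·162 + 1 = 4699

By the generalised pigeonhole principle, to guarantee some box contains ≥ r objects we need more than (r − 1) · k objects total. Threshold: n = (r − 1) · k + 1. With r = 30 and k = 162: n = 29 · 162 + 1 = 4698 + 1 = 4699. For n = 4698 = 29 · 162, we can put exactly 29 objects in every box, avoiding 30 in any single one — so 4699 is tight.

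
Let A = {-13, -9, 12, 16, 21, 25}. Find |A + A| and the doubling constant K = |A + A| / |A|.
K = |A + A| / |A| = 18/6 = 3

Enumerate A + A = {a + b : a, b ∈ A}. With |A| = 6, there are |A|^2 = 36 ordered sum pairs; collecting distinct values, A + A = {-26, -22, -18, -1, 3, 7, 8, 12, 16, 24, 28, 32, 33, 37, 41, 42, 46, 50}, so |A + A| = 18. Thus K = 18/6 = 3. For comparison, the minimum possible |A + A| over all 6-element sets is 2·6 − 1 = 11 (so min K = 11/6), attained only by arithmetic progressions.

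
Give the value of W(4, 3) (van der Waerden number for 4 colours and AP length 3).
W(4, 3) = 76

This is a classical value, W(4, 3) = 76, established by combining an explicit 4-colouring of {1, ..., 75} with no monochromatic 3-AP (giving the lower bound W(4, 3) > 75) and a finite case analysis / exhaustive computer search showing every 4-colouring of {1, ..., 76} has such an AP.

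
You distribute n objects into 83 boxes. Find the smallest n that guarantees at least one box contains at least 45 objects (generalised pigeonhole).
n = (45 − 1)·83 + 1 = 3653

By the generalised pigeonhole principle, to guarantee some box contains ≥ r objects we need more than (r − 1) · k objects total. Threshold: n = (r − 1) · k + 1. With r = 45 and k = 83: n = 44 · 83 + 1 = 3652 + 1 = 3653. For n = 3652 = 44 · 83, we can put exactly 44 objects in every box, avoiding 45 in any single one — so 3653 is tight.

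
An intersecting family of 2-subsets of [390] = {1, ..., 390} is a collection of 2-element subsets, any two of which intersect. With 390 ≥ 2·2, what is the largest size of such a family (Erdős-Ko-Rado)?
max |F| = C(389, 1) = 389

Erdős-Ko-Rado (1961): when n ≥ 2k, max |F| = C(n−1, k−1). The bound is attained by the star {A : i ∈ A} for any fixed i ∈ [n]. Here C(390−1, 2−1) = C(389, 1) = 389.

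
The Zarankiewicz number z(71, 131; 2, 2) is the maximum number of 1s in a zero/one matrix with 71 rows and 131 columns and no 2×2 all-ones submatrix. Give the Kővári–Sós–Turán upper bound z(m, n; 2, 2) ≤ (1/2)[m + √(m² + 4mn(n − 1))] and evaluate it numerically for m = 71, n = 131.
z(71, 131; 2, 2) ≤ (1/2)[71 + √(71² + 4·71·131·130)] = (1/2)[71 + √4841561] = 1135.6774

Kővári–Sós–Turán: let r_1, ..., r_71 be the row sums and z = Σ r_i the total number of 1s. Each pair of columns can share at most one row with both entries 1 (else a 2×2 all-ones block appears), so Σ_i C(r_i, 2) ≤ C(131, 2) = 8515. By convexity Σ_i C(r_i, 2) ≥ 71·C(z/71, 2) = z(z − 71)/(2·71), giving z² − 71z − 71·131·130 ≤ 0 and hence z ≤ (1/2)[71 + √(5041 + 4·1209130)] = (1/2)[71 + √4841561] ≈ (1/2)(71 + 2200.3547) = 1135.6774.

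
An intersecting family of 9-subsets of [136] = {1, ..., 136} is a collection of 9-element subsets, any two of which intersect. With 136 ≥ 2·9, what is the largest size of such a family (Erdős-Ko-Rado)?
max |F| = C(135, 8) = 2214919483920

The Erdős-Ko-Rado theorem states: for n ≥ 2k, an intersecting family of k-subsets of an n-element set has size at most C(n − 1, k − 1), with equality for 'star' families {A ⊆ [n] : |A| = k, i ∈ A} (fix an element i). For n = 136, k = 9: C(135, 8) = 2214919483920.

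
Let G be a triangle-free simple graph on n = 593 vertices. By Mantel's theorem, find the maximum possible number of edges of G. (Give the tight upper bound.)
ex(593, K_3) = ⌊593^2/4⌋ = 87912

Mantel (1907): a triangle-free graph on n vertices has at most ⌊n^2/4⌋ edges, with equality for the complete bipartite graph K_{⌊n/2⌋, ⌈n/2⌉}. For n = 593: ⌊593^2/4⌋ = ⌊351649/4⌋ = 87912. The extremal graph is K_{296, 297}, which has 296·297 = 87912 edges.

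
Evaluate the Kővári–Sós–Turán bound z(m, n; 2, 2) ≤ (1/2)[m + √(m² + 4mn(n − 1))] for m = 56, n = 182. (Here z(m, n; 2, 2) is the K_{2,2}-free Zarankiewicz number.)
z(56, 182; 2, 2) ≤ (1/2)[56 + √(56² + 4·56·182·181)] = (1/2)[56 + √7382144] = 1386.5051

Kővári–Sós–Turán: let r_1, ..., r_56 be the row sums and z = Σ r_i the total number of 1s. Each pair of columns can share at most one row with both entries 1 (else a 2×2 all-ones block appears), so Σ_i C(r_i, 2) ≤ C(182, 2) = 16471. By convexity Σ_i C(r_i, 2) ≥ 56·C(z/56, 2) = z(z − 56)/(2·56), giving z² − 56z − 56·182·181 ≤ 0 and hence z ≤ (1/2)[56 + √(3136 + 4·1844752)] = (1/2)[56 + √7382144] ≈ (1/2)(56 + 2717.0101) = 1386.5051.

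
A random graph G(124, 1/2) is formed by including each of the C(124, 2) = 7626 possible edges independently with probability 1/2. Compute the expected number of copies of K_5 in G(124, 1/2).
E[# K_5] = C(124, 5) · (1/2)^C(5, 2) = 225150024 / 2^10 = 28143753/128 = 219873.0703125

For each 5-subset S of vertices (there are C(124, 5) = 225150024 such S), let X_S = 1 if S induces a K_5 (all C(5, 2) = 10 edges present). Then P(X_S = 1) = (1/2)^10 = 1/1024. By linearity of expectation, E[# K_5] = C(124, 5) · (1/2)^10 = 225150024 / 1024 = 28143753/128 = 219873.0703125.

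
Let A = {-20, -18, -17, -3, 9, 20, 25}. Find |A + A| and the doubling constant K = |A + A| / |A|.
K = |A + A| / |A| = 28/7 = 4

Enumerate A + A = {a + b : a, b ∈ A}. With |A| = 7, there are |A|^2 = 49 ordered sum pairs; collecting distinct values, A + A = {-40, -38, -37, -36, -35, -34, -23, -21, -20, -11, -9, -8, -6, 0, 2, 3, 5, 6, 7, 8, 17, 18, 22, 29, 34, 40, 45, 50}, so |A + A| = 28. Thus K = 28/7 = 4. For comparison, the minimum possible |A + A| over all 7-element sets is 2·7 − 1 = 13 (so min K = 13/7), attained only by arithmetic progressions.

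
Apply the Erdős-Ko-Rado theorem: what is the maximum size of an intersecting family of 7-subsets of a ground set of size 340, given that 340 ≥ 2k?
max |F| = C(339, 6) = 2016249878188

Erdős-Ko-Rado (1961): when n ≥ 2k, max |F| = C(n−1, k−1). The bound is attained by the star {A : i ∈ A} for any fixed i ∈ [n]. Here C(340−1, 7−1) = C(339, 6) = 2016249878188.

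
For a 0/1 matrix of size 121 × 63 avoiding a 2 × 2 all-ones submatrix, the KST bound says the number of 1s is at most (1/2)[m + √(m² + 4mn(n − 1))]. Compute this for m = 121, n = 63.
z(121, 63; 2, 2) ≤ (1/2)[121 + √(121² + 4·121·63·62)] = (1/2)[121 + √1905145] = 750.635

Kővári–Sós–Turán: let r_1, ..., r_121 be the row sums and z = Σ r_i the total number of 1s. Each pair of columns can share at most one row with both entries 1 (else a 2×2 all-ones block appears), so Σ_i C(r_i, 2) ≤ C(63, 2) = 1953. By convexity Σ_i C(r_i, 2) ≥ 121·C(z/121, 2) = z(z − 121)/(2·121), giving z² − 121z − 121·63·62 ≤ 0 and hence z ≤ (1/2)[121 + √(14641 + 4·472626)] = (1/2)[121 + √1905145] ≈ (1/2)(121 + 1380.2699) = 750.635.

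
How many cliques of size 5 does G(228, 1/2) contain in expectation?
E[# K_5] = C(228, 5) · (1/2)^C(5, 2) = 4912679520 / 2^10 = 153521235/32 = 4797538.59375

For each 5-subset S of vertices (there are C(228, 5) = 4912679520 such S), let X_S = 1 if S induces a K_5 (all C(5, 2) = 10 edges present). Then P(X_S = 1) = (1/2)^10 = 1/1024. By linearity of expectation, E[# K_5] = C(228, 5) · (1/2)^10 = 4912679520 / 1024 = 153521235/32 = 4797538.59375.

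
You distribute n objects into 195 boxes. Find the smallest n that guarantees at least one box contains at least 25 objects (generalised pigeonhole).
n = (25 − 1)·195 + 1 = 4681

By the generalised pigeonhole principle, to guarantee some box contains ≥ r objects we need more than (r − 1) · k objects total. Threshold: n = (r − 1) · k + 1. With r = 25 and k = 195: n = 24 · 195 + 1 = 4680 + 1 = 4681. For n = 4680 = 24 · 195, we can put exactly 24 objects in every box, avoiding 25 in any single one — so 4681 is tight.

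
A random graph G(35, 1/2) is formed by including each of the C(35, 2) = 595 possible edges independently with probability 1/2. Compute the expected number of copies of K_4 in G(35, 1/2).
E[# K_4] = C(35, 4) · (1/2)^C(4, 2) = 52360 / 2^6 = 6545/8 = 818.125

For each 4-subset S of vertices (there are C(35, 4) = 52360 such S), let X_S = 1 if S induces a K_4 (all C(4, 2) = 6 edges present). Then P(X_S = 1) = (1/2)^6 = 1/64. By linearity of expectation, E[# K_4] = C(35, 4) · (1/2)^6 = 52360 / 64 = 6545/8 = 818.125.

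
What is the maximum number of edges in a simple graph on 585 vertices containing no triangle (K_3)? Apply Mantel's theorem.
ex(585, K_3) = ⌊585^2/4⌋ = 85556

Mantel (1907): a triangle-free graph on n vertices has at most ⌊n^2/4⌋ edges, with equality for the complete bipartite graph K_{⌊n/2⌋, ⌈n/2⌉}. For n = 585: ⌊585^2/4⌋ = ⌊342225/4⌋ = 85556. The extremal graph is K_{292, 293}, which has 292·293 = 85556 edges.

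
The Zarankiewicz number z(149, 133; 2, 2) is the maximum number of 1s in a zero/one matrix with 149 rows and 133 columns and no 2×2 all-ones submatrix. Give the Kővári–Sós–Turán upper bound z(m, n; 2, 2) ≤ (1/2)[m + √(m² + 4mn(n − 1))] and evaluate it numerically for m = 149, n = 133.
z(149, 133; 2, 2) ≤ (1/2)[149 + √(149² + 4·149·133·132)] = (1/2)[149 + √10485577] = 1693.572

Kővári–Sós–Turán: let r_1, ..., r_149 be the row sums and z = Σ r_i the total number of 1s. Each pair of columns can share at most one row with both entries 1 (else a 2×2 all-ones block appears), so Σ_i C(r_i, 2) ≤ C(133, 2) = 8778. By convexity Σ_i C(r_i, 2) ≥ 149·C(z/149, 2) = z(z − 149)/(2·149), giving z² − 149z − 149·133·132 ≤ 0 and hence z ≤ (1/2)[149 + √(22201 + 4·2615844)] = (1/2)[149 + √10485577] ≈ (1/2)(149 + 3238.1441) = 1693.572.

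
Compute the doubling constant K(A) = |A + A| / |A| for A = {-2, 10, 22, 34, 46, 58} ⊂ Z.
K = |A + A| / |A| = 11/6

Enumerate A + A = {a + b : a, b ∈ A}. With |A| = 6, there are |A|^2 = 36 ordered sum pairs; collecting distinct values, A + A = {-4, 8, 20, 32, 44, 56, 68, 80, 92, 104, 116}, so |A + A| = 11. Thus K = 11/6. Here |A + A| = 2|A| − 1 = 11, the minimum possible — so K = 11/6 is minimal, which holds iff A is an arithmetic progression.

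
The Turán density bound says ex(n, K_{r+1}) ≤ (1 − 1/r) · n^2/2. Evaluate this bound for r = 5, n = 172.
Turán density bound = (4/5) · 172^2/2 = 59168/5 ≈ 11833.6

Turán's theorem: ex(n, K_{r+1}) is achieved by the complete r-partite Turán graph T(n, r) with parts as balanced as possible, and is at most (1 − 1/r) · n^2/2. For r = 5, n = 172: the density bound is (4/5) · 29584/2 = 59168/5 ≈ 11833.6. The integer-valued extremum is e(T(172, 5)) = 11833, which is strictly less than the density bound 59168/5 since 5 ∤ 172 (the parts of T(172, 5) cannot all be equal).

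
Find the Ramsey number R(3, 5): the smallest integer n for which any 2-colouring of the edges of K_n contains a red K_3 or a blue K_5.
R(3, 5) = 14

Lower bound: an explicit 2-colouring of K_{13} (typically a Paley-type or other structured construction) avoids a red K_3 and a blue K_5, showing R(3, 5) > 13.
Upper bound: the Erdős–Szekeres recurrence R(r, t') ≤ R(r−1, t') + R(r, t'−1) yields R(3, 5) ≤ 14.
Hence R(3, 5) = 14.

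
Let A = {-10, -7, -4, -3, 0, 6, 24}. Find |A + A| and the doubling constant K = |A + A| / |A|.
K = |A + A| / |A| = 24/7

Enumerate A + A = {a + b : a, b ∈ A}. With |A| = 7, there are |A|^2 = 49 ordered sum pairs; collecting distinct values, A + A = {-20, -17, -14, -13, -11, -10, -8, -7, -6, -4, -3, -1, 0, 2, 3, 6, 12, 14, 17, 20, 21, 24, 30, 48}, so |A + A| = 24. Thus K = 24/7. For comparison, the minimum possible |A + A| over all 7-element sets is 2·7 − 1 = 13 (so min K = 13/7), attained only by arithmetic progressions.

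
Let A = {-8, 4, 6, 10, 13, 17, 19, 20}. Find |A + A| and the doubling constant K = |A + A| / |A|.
K = |A + A| / |A| = 31/8

Enumerate A + A = {a + b : a, b ∈ A}. With |A| = 8, there are |A|^2 = 64 ordered sum pairs; collecting distinct values, A + A = {-16, -4, -2, 2, 5, 8, 9, 10, 11, 12, 14, 16, 17, 19, 20, 21, 23, 24, 25, 26, 27, 29, 30, 32, 33, 34, 36, 37, 38, 39, 40}, so |A + A| = 31. Thus K = 31/8. For comparison, the minimum possible |A + A| over all 8-element sets is 2·8 − 1 = 15 (so min K = 15/8), attained only by arithmetic progressions.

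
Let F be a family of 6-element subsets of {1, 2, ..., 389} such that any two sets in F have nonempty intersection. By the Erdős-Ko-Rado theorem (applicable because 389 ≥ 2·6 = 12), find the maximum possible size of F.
max |F| = C(388, 5) = 71406986112

The Erdős-Ko-Rado theorem states: for n ≥ 2k, an intersecting family of k-subsets of an n-element set has size at most C(n − 1, k − 1), with equality for 'star' families {A ⊆ [n] : |A| = k, i ∈ A} (fix an element i). For n = 389, k = 6: C(388, 5) = 71406986112.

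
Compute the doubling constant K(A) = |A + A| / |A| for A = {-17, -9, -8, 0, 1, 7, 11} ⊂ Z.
K = |A + A| / |A| = 24/7

Enumerate A + A = {a + b : a, b ∈ A}. With |A| = 7, there are |A|^2 = 49 ordered sum pairs; collecting distinct values, A + A = {-34, -26, -25, -18, -17, -16, -10, -9, -8, -7, -6, -2, -1, 0, 1, 2, 3, 7, 8, 11, 12, 14, 18, 22}, so |A + A| = 24. Thus K = 24/7. For comparison, the minimum possible |A + A| over all 7-element sets is 2·7 − 1 = 13 (so min K = 13/7), attained only by arithmetic progressions.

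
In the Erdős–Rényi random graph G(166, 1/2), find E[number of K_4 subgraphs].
E[# K_4] = C(166, 4) · (1/2)^C(4, 2) = 30507895 / 2^6 = 476685.859375

For each 4-subset S of vertices (there are C(166, 4) = 30507895 such S), let X_S = 1 if S induces a K_4 (all C(4, 2) = 6 edges present). Then P(X_S = 1) = (1/2)^6 = 1/64. By linearity of expectation, E[# K_4] = C(166, 4) · (1/2)^6 = 30507895 / 64 = 476685.859375.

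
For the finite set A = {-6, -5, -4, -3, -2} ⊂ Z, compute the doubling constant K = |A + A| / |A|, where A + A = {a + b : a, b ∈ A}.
K = |A + A| / |A| = 9/5

Enumerate A + A = {a + b : a, b ∈ A}. With |A| = 5, there are |A|^2 = 25 ordered sum pairs; collecting distinct values, A + A = {-12, -11, -10, -9, -8, -7, -6, -5, -4}, so |A + A| = 9. Thus K = 9/5. Here |A + A| = 2|A| − 1 = 9, the minimum possible — so K = 9/5 is minimal, which holds iff A is an arithmetic progression.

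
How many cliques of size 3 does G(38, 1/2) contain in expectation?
E[# K_3] = C(38, 3) · (1/2)^C(3, 2) = 8436 / 2^3 = 2109/2 = 1054.5

For each 3-subset S of vertices (there are C(38, 3) = 8436 such S), let X_S = 1 if S induces a K_3 (all C(3, 2) = 3 edges present). Then P(X_S = 1) = (1/2)^3 = 1/8. By linearity of expectation, E[# K_3] = C(38, 3) · (1/2)^3 = 8436 / 8 = 2109/2 = 1054.5.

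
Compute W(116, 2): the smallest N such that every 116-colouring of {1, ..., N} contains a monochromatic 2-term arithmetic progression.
W(116, 2) = 116 + 1 = 117

A 2-term AP is any pair of integers, so a monochromatic 2-AP exists iff some colour is used at least twice. With 116 colours, the colouring i ↦ i on {1, ..., 116} uses each colour once, avoiding any monochromatic pair, so W(116, 2) > 116. For {1, ..., 117}, pigeonhole forces two integers of the same colour, which form a monochromatic 2-AP. Hence W(116, 2) = 117.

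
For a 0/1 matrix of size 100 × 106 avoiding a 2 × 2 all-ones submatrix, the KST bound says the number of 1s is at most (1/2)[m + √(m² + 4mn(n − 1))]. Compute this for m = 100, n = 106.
z(100, 106; 2, 2) ≤ (1/2)[100 + √(100² + 4·100·106·105)] = (1/2)[100 + √4462000] = 1106.1723

Kővári–Sós–Turán: let r_1, ..., r_100 be the row sums and z = Σ r_i the total number of 1s. Each pair of columns can share at most one row with both entries 1 (else a 2×2 all-ones block appears), so Σ_i C(r_i, 2) ≤ C(106, 2) = 5565. By convexity Σ_i C(r_i, 2) ≥ 100·C(z/100, 2) = z(z − 100)/(2·100), giving z² − 100z − 100·106·105 ≤ 0 and hence z ≤ (1/2)[100 + √(10000 + 4·1113000)] = (1/2)[100 + √4462000] ≈ (1/2)(100 + 2112.3447) = 1106.1723.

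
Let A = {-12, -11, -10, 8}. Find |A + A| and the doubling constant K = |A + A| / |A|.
K = |A + A| / |A| = 9/4

Enumerate A + A = {a + b : a, b ∈ A}. With |A| = 4, there are |A|^2 = 16 ordered sum pairs; collecting distinct values, A + A = {-24, -23, -22, -21, -20, -4, -3, -2, 16}, so |A + A| = 9. Thus K = 9/4. For comparison, the minimum possible |A + A| over all 4-element sets is 2·4 − 1 = 7 (so min K = 7/4), attained only by arithmetic progressions.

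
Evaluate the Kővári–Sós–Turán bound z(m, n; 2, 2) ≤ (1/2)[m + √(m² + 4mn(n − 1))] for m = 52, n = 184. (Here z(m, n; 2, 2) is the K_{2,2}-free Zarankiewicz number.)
z(52, 184; 2, 2) ≤ (1/2)[52 + √(52² + 4·52·184·183)] = (1/2)[52 + √7006480] = 1349.4878

Kővári–Sós–Turán: let r_1, ..., r_52 be the row sums and z = Σ r_i the total number of 1s. Each pair of columns can share at most one row with both entries 1 (else a 2×2 all-ones block appears), so Σ_i C(r_i, 2) ≤ C(184, 2) = 16836. By convexity Σ_i C(r_i, 2) ≥ 52·C(z/52, 2) = z(z − 52)/(2·52), giving z² − 52z − 52·184·183 ≤ 0 and hence z ≤ (1/2)[52 + √(2704 + 4·1750944)] = (1/2)[52 + √7006480] ≈ (1/2)(52 + 2646.9756) = 1349.4878.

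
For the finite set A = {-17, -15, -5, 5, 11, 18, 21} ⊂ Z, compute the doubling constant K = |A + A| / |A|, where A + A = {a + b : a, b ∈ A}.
K = |A + A| / |A| = 25/7

Enumerate A + A = {a + b : a, b ∈ A}. With |A| = 7, there are |A|^2 = 49 ordered sum pairs; collecting distinct values, A + A = {-34, -32, -30, -22, -20, -12, -10, -6, -4, 0, 1, 3, 4, 6, 10, 13, 16, 22, 23, 26, 29, 32, 36, 39, 42}, so |A + A| = 25. Thus K = 25/7. For comparison, the minimum possible |A + A| over all 7-element sets is 2·7 − 1 = 13 (so min K = 13/7), attained only by arithmetic progressions.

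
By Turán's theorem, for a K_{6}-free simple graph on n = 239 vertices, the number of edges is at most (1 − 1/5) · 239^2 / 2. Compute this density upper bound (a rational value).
Turán density bound = (4/5) · 239^2/2 = 114242/5 ≈ 22848.4

Turán's theorem: ex(n, K_{r+1}) is achieved by the complete r-partite Turán graph T(n, r) with parts as balanced as possible, and is at most (1 − 1/r) · n^2/2. For r = 5, n = 239: the density bound is (4/5) · 57121/2 = 114242/5 ≈ 22848.4. The integer-valued extremum is e(T(239, 5)) = 22848, which is strictly less than the density bound 114242/5 since 5 ∤ 239 (the parts of T(239, 5) cannot all be equal).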